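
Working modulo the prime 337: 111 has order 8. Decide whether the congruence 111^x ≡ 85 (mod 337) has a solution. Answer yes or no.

⟨111⟩ has order 8; its elements mod 337 are {1, 85, 111, 148, 189, 226, 252, 336}.
85 is in this set.

yes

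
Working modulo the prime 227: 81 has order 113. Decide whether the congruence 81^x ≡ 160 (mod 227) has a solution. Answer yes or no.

160 ∈ ⟨81⟩ iff 160^113 ≡ 1 (mod 227), since |⟨81⟩| = 113.
160^113 mod 227 = 1.
Since 1 = 1, 160 lies in the subgroup.

yes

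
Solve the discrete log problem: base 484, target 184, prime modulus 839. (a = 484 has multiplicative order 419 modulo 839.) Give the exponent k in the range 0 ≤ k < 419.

Successive powers of 484 modulo 839:
  484^0=1  484^1=484  484^2=175  484^3=800  484^4=421  484^5=726
  484^6=682  484^7=361  484^8=212  484^9=250  484^10=184
So 484^10 ≡ 184 (mod 839), giving k = 10.

10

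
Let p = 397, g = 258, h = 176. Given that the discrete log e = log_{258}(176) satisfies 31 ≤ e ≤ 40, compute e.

Compute 258^31 mod 397 = 323, then multiply by 258 repeatedly:
  258^31=323  258^32=361  258^33=240  258^34=385  258^35=80
  258^36=393  258^37=159  258^38=131  258^39=53  258^40=176
Found 176 at exponent 40.

40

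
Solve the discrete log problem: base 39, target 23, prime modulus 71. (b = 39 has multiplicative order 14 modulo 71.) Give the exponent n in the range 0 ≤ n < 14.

11

Successive powers of 39 modulo 71:
  39^0=1  39^1=39  39^2=30  39^3=34  39^4=48  39^5=26
  39^6=20  39^7=70  39^8=32  39^9=41  39^10=37  39^11=23
So 39^11 ≡ 23 (mod 71), giving n = 11.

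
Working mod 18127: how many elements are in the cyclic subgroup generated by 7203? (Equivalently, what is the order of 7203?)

18126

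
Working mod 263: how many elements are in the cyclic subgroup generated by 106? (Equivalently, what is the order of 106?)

262

The order of 106 must divide p − 1 = 262 = 2 · 131.
Divisors: 1, 2, 131, 262.
Check each in increasing order: 106^1 ≡ 106;  106^2 ≡ 190;  106^131 ≡ 262;  106^262 ≡ 1.
Smallest exponent giving 1 is 262.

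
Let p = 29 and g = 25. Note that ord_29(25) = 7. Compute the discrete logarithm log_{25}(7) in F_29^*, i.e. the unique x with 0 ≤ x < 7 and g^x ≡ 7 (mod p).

Successive powers of 25 modulo 29:
  25^0=1  25^1=25  25^2=16  25^3=23  25^4=24  25^5=20
  25^6=7
So 25^6 ≡ 7 (mod 29), giving x = 6.

6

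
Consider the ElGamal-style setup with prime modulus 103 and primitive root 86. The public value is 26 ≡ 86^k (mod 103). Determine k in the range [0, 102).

92

Baby-step giant-step with m = ceil(sqrt(102)) = 11.
Baby table (86^j mod 103 for j=0..10):
  0:1  1:86  2:83  3:31  4:91  5:101  6:34  7:40
  8:41  9:24  10:4
Giant step factor: 86^(-11) ≡ 53 (mod 103).
Scan 26·53^i mod 103 for i = 0, 1, …:
  i=0: 26   i=1: 39   i=2: 7   i=3: 62
  i=4: 93   i=5: 88   i=6: 29   i=7: 95
  i=8: 91
Match at i=8, j=4: k = 8·11 + 4 = 92.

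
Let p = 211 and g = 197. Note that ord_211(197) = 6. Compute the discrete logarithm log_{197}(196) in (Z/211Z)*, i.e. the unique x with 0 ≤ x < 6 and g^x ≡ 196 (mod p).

2

Successive powers of 197 modulo 211:
  197^0=1  197^1=197  197^2=196
So 197^2 ≡ 196 (mod 211), giving x = 2.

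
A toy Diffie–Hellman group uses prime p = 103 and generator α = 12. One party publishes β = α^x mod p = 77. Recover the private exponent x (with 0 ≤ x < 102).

Baby-step giant-step with m = ceil(sqrt(102)) = 11.
Baby table (12^j mod 103 for j=0..10):
  0:1  1:12  2:41  3:80  4:33  5:87  6:14  7:65
  8:59  9:90  10:50
Giant step factor: 12^(-11) ≡ 40 (mod 103).
Scan 77·40^i mod 103 for i = 0, 1, …:
  i=0: 77   i=1: 93   i=2: 12
Match at i=2, j=1: x = 2·11 + 1 = 23.

23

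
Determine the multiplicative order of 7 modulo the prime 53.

The order of 7 must divide p − 1 = 52 = 2^2 · 13.
Divisors: 1, 2, 4, 13, 26, 52.
Check each in increasing order: 7^1 ≡ 7;  7^2 ≡ 49;  7^4 ≡ 16;  7^13 ≡ 52;  7^26 ≡ 1.
Smallest exponent giving 1 is 26.

26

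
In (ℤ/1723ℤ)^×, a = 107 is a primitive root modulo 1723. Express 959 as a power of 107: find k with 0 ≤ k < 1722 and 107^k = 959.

Baby-step giant-step with m = ceil(sqrt(1722)) = 42.
Baby table (107^j mod 1723 for j=0..41):
  0:1  1:107  2:1111  3:1713  4:653  5:951  6:100  7:362
  8:828  9:723  10:1549  11:335  12:1385  13:17  14:96  15:1657
  16:1553  17:763  18:660  19:1700  20:985  21:292  22:230  23:488
  24:526  25:1146  26:289  27:1632  28:601  29:556  30:910  31:882
  32:1332  33:1238  34:1518  35:464  36:1404  37:327  38:529  39:1467
  40:176  41:1602
Giant step factor: 107^(-42) ≡ 1301 (mod 1723).
Scan 959·1301^i mod 1723 for i = 0, 1, …:
  i=0: 959   i=1: 207   i=2: 519   i=3: 1526
  i=4: 430   i=5: 1178   i=6: 831   i=7: 810
  i=8: 1057   i=9: 203     …   i=15: 1094
  i=16: 96
Match at i=16, j=14: k = 16·42 + 14 = 686.

686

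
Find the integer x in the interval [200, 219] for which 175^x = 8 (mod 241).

Compute 175^200 mod 241 = 226, then multiply by 175 repeatedly:
  175^200=226  175^201=26  175^202=212  175^203=227  175^204=201
  175^205=230  175^206=3  175^207=43  175^208=54  175^209=51
  175^210=8
Found 8 at exponent 210.

210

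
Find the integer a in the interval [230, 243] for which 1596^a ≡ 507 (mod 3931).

Compute 1596^230 mod 3931 = 1669, then multiply by 1596 repeatedly:
  1596^230=1669  1596^231=2437  1596^232=1693  1596^233=1431  1596^234=3896
  1596^235=3105  1596^236=2520  1596^237=507
Found 507 at exponent 237.

237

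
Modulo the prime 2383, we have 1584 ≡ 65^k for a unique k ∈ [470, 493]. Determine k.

486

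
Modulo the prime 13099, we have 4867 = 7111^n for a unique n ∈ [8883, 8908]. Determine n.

Compute 7111^8883 mod 13099 = 1318, then multiply by 7111 repeatedly:
  7111^8883=1318  7111^8884=6513  7111^8885=8978  7111^8886=11131  7111^8887=8383
  7111^8888=11063  7111^8889=9498  7111^8890=1834  7111^8891=8069  7111^8892=5039
  7111^8893=6564  7111^8894=4867
Found 4867 at exponent 8894.

8894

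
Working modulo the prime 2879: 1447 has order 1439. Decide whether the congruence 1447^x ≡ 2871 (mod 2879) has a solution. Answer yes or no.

no

2871 ∈ ⟨1447⟩ iff 2871^1439 ≡ 1 (mod 2879), since |⟨1447⟩| = 1439.
2871^1439 mod 2879 = 2878.
Since 2878 ≠ 1, 2871 does not lie in the subgroup.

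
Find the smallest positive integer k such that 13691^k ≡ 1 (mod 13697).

The order of 13691 must divide p − 1 = 13696 = 2^7 · 107.
Divisors: 1, 2, 4, 8, 16, 32, 64, 107, 128, 214, 428, 856, 1712, 3424, 6848, 13696.
Check each in increasing order: 13691^1 ≡ 13691;  13691^2 ≡ 36;  13691^4 ≡ 1296;  13691^8 ≡ 8582;  13691^16 ≡ 1955;  13691^32 ≡ 562;  13691^64 ≡ 813;  13691^107 ≡ 8453;  13691^128 ≡ 3513;  13691^214 ≡ 9657;  13691^428 ≡ 8473;  13691^856 ≡ 5752;  13691^1712 ≡ 7249;  13691^3424 ≡ 6309;  13691^6848 ≡ 13696;  13691^13696 ≡ 1.
Smallest exponent giving 1 is 13696.

13696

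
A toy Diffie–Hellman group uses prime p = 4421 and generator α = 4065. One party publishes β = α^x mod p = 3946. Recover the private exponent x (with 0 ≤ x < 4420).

2389

Baby-step giant-step with m = ceil(sqrt(4420)) = 67.
Baby table (4065^j mod 4421 for j=0..66):
  0:1  1:4065  2:2948  3:2710  4:3439  5:333  6:819  7:222
  8:546  9:148  10:364  11:3046  12:3190  13:557  14:653  15:1845
  16:1909  17:1230  18:4220  19:820  20:4287  21:3494  22:2858  23:3803
  24:3379  25:4009  26:779  27:1199  28:1993  29:2273  30:4276  31:2989
  32:1377  33:519  34:918  35:346  36:612  37:3178  38:408  39:645
  40:272  41:430  42:1655  43:3234  44:2577  45:2156  46:1718  47:2911
  48:2619  49:467  50:1746  51:1785  52:1164  53:1190  54:776  55:2267
  56:1991  57:2985  58:2801  59:1990  60:3341  61:4274  62:3701  63:4323
  64:3941  65:2882  66:4101
Giant step factor: 4065^(-67) ≡ 3124 (mod 4421).
Scan 3946·3124^i mod 4421 for i = 0, 1, …:
  i=0: 3946   i=1: 1556   i=2: 2265   i=3: 2260
  i=4: 4324   i=5: 2021   i=6: 416   i=7: 4231
  i=8: 3275   i=9: 906     …   i=34: 4177
  i=35: 2577
Match at i=35, j=44: x = 35·67 + 44 = 2389.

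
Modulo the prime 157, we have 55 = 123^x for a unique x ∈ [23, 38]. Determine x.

23

Compute 123^23 mod 157 = 55, then multiply by 123 repeatedly:
  123^23=55
Found 55 at exponent 23.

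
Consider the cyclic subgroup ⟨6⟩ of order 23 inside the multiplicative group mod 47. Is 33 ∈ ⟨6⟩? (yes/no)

no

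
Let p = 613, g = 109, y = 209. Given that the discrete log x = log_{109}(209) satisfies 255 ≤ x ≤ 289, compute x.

Compute 109^255 mod 613 = 142, then multiply by 109 repeatedly:
  109^255=142  109^256=153  109^257=126  109^258=248  109^259=60
  109^260=410  109^261=554  109^262=312  109^263=293  109^264=61
  109^265=519  109^266=175  109^267=72  109^268=492  109^269=297
  109^270=497  109^271=229  109^272=441  109^273=255  109^274=210
  109^275=209
Found 209 at exponent 275.

275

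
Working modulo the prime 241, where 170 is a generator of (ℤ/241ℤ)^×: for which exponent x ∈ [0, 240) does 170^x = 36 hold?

Baby-step giant-step with m = ceil(sqrt(240)) = 16.
Baby table (170^j mod 241 for j=0..15):
  0:1  1:170  2:221  3:215  4:159  5:38  6:194  7:204
  8:217  9:17  10:239  11:142  12:40  13:52  14:164  15:165
Giant step factor: 170^(-16) ≡ 100 (mod 241).
Scan 36·100^i mod 241 for i = 0, 1, …:
  i=0: 36   i=1: 226   i=2: 187   i=3: 143
  i=4: 81   i=5: 147   i=6: 240   i=7: 141
  i=8: 122   i=9: 150   i=10: 58   i=11: 16
  i=12: 154   i=13: 217
Match at i=13, j=8: x = 13·16 + 8 = 216.

216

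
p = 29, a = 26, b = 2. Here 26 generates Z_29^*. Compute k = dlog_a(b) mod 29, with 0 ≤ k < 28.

3

Successive powers of 26 modulo 29:
  26^0=1  26^1=26  26^2=9  26^3=2
So 26^3 ≡ 2 (mod 29), giving k = 3.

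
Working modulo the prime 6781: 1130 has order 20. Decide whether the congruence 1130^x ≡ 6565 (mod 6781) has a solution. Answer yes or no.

yes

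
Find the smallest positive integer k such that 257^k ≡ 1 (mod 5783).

2891

The order of 257 must divide p − 1 = 5782 = 2 · 7^2 · 59.
Divisors: 1, 2, 7, 14, 49, 59, 98, 118, 413, 826, 2891, 5782.
Check each in increasing order: 257^1 ≡ 257;  257^2 ≡ 2436;  257^7 ≡ 5157;  257^14 ≡ 4415;  257^49 ≡ 1058;  257^59 ≡ 1424;  257^98 ≡ 3245;  257^118 ≡ 3726;  257^413 ≡ 2233;  257^826 ≡ 1343;  257^2891 ≡ 1.
Smallest exponent giving 1 is 2891.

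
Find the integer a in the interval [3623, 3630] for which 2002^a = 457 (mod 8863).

Compute 2002^3623 mod 8863 = 345, then multiply by 2002 repeatedly:
  2002^3623=345  2002^3624=8239  2002^3625=435  2002^3626=2296  2002^3627=5558
  2002^3628=4051  2002^3629=457
Found 457 at exponent 3629.

3629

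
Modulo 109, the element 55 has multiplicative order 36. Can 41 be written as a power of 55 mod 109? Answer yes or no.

41 ∈ ⟨55⟩ iff 41^36 ≡ 1 (mod 109), since |⟨55⟩| = 36.
41^36 mod 109 = 1.
Since 1 = 1, 41 lies in the subgroup.

yes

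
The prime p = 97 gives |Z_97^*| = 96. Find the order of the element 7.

96

The order of 7 must divide p − 1 = 96 = 2^5 · 3.
Divisors: 1, 2, 3, 4, 6, 8, 12, 16, 24, 32, 48, 96.
Check each in increasing order: 7^1 ≡ 7;  7^2 ≡ 49;  7^3 ≡ 52;  7^4 ≡ 73;  7^6 ≡ 85;  7^8 ≡ 91;  7^12 ≡ 47;  7^16 ≡ 36;  7^24 ≡ 75;  7^32 ≡ 35;  7^48 ≡ 96;  7^96 ≡ 1.
Smallest exponent giving 1 is 96.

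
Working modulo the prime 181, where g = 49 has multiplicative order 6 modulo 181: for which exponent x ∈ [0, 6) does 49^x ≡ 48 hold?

2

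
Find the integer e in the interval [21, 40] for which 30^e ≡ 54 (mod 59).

Compute 30^21 mod 59 = 39, then multiply by 30 repeatedly:
  30^21=39  30^22=49  30^23=54
Found 54 at exponent 23.

23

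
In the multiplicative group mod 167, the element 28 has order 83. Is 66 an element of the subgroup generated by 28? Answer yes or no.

66 ∈ ⟨28⟩ iff 66^83 ≡ 1 (mod 167), since |⟨28⟩| = 83.
66^83 mod 167 = 1.
Since 1 = 1, 66 lies in the subgroup.

yes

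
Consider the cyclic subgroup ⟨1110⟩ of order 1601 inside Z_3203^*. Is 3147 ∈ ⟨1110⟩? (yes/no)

no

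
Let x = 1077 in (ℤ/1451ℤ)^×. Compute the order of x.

The order of 1077 must divide p − 1 = 1450 = 2 · 5^2 · 29.
Divisors: 1, 2, 5, 10, 25, 29, 50, 58, 145, 290, 725, 1450.
Check each in increasing order: 1077^1 ≡ 1077;  1077^2 ≡ 580;  1077^5 ≡ 1159;  1077^10 ≡ 1106;  1077^25 ≡ 503;  1077^29 ≡ 835;  1077^50 ≡ 535;  1077^58 ≡ 745;  1077^145 ≡ 828;  1077^290 ≡ 712;  1077^725 ≡ 1450;  1077^1450 ≡ 1.
Smallest exponent giving 1 is 1450.

1450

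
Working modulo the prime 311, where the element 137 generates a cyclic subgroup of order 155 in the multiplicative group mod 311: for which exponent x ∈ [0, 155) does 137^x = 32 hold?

Baby-step giant-step with m = ceil(sqrt(155)) = 13.
Baby table (137^j mod 311 for j=0..12):
  0:1  1:137  2:109  3:5  4:63  5:234  6:25  7:4
  8:237  9:125  10:20  11:252  12:3
Giant step factor: 137^(-13) ≡ 28 (mod 311).
Scan 32·28^i mod 311 for i = 0, 1, …:
  i=0: 32   i=1: 274   i=2: 208   i=3: 226
  i=4: 108   i=5: 225   i=6: 80   i=7: 63
Match at i=7, j=4: x = 7·13 + 4 = 95.

95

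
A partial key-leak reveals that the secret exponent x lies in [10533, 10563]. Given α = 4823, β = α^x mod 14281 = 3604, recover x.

10554

Compute 4823^10533 mod 14281 = 13052, then multiply by 4823 repeatedly:
  4823^10533=13052  4823^10534=13429  4823^10535=3732  4823^10536=5376  4823^10537=8433
  4823^10538=71  4823^10539=13970  4823^10540=13833  4823^10541=10008  4823^10542=13085
  4823^10543=1216  4823^10544=9558  4823^10545=13447  4823^10546=4860  4823^10547=4659
  4823^10548=6344  4823^10549=7210  4823^10550=13876  4823^10551=3182  4823^10552=8992
  4823^10553=11300  4823^10554=3604
Found 3604 at exponent 10554.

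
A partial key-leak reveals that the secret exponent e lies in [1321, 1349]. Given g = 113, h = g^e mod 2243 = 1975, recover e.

Compute 113^1321 mod 2243 = 1143, then multiply by 113 repeatedly:
  113^1321=1143  113^1322=1308  113^1323=2009  113^1324=474  113^1325=1973
  113^1326=892  113^1327=2104  113^1328=2237  113^1329=1565  113^1330=1891
  113^1331=598  113^1332=284  113^1333=690  113^1334=1708  113^1335=106
  113^1336=763  113^1337=985  113^1338=1398  113^1339=964  113^1340=1268
  113^1341=1975
Found 1975 at exponent 1341.

1341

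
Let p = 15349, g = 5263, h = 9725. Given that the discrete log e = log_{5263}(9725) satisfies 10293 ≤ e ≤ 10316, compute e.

10302

Compute 5263^10293 mod 15349 = 15010, then multiply by 5263 repeatedly:
  5263^10293=15010  5263^10294=11676  5263^10295=8741  5263^10296=2930  5263^10297=10194
  5263^10298=6267  5263^10299=13569  5263^10300=10099  5263^10301=12799  5263^10302=9725
Found 9725 at exponent 10302.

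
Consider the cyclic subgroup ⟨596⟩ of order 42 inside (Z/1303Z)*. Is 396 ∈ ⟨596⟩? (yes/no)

no

396 ∈ ⟨596⟩ iff 396^42 ≡ 1 (mod 1303), since |⟨596⟩| = 42.
396^42 mod 1303 = 25.
Since 25 ≠ 1, 396 does not lie in the subgroup.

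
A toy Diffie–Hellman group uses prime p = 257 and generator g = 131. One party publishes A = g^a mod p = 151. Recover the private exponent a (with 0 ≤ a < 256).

Baby-step giant-step with m = ceil(sqrt(256)) = 16.
Baby table (131^j mod 257 for j=0..15):
  0:1  1:131  2:199  3:112  4:23  5:186  6:208  7:6
  8:15  9:166  10:158  11:138  12:88  13:220  14:36  15:90
Giant step factor: 131^(-16) ≡ 8 (mod 257).
Scan 151·8^i mod 257 for i = 0, 1, …:
  i=0: 151   i=1: 180   i=2: 155   i=3: 212
  i=4: 154   i=5: 204   i=6: 90
Match at i=6, j=15: a = 6·16 + 15 = 111.

111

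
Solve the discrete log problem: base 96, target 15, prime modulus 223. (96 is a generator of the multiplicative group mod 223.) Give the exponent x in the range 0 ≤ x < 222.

24

Successive powers of 96 modulo 223:
  96^0=1  96^1=96  96^2=73  96^3=95  96^4=200  96^5=22
  96^6=105  96^7=45  96^8=83  96^9=163  96^10=38  96^11=80
  96^12=98  96^13=42  96^14=18  96^15=167  96^16=199  96^17=149
  96^18=32  96^19=173  96^20=106  96^21=141  96^22=156  96^23=35
  96^24=15
So 96^24 ≡ 15 (mod 223), giving x = 24.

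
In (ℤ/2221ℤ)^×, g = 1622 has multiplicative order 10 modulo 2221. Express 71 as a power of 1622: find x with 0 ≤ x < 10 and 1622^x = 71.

8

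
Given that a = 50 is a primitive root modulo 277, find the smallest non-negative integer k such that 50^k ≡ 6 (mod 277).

43

Baby-step giant-step with m = ceil(sqrt(276)) = 17.
Baby table (50^j mod 277 for j=0..16):
  0:1  1:50  2:7  3:73  4:49  5:234  6:66  7:253
  8:185  9:109  10:187  11:209  12:201  13:78  14:22  15:269
  16:154
Giant step factor: 50^(-17) ≡ 183 (mod 277).
Scan 6·183^i mod 277 for i = 0, 1, …:
  i=0: 6   i=1: 267   i=2: 109
Match at i=2, j=9: k = 2·17 + 9 = 43.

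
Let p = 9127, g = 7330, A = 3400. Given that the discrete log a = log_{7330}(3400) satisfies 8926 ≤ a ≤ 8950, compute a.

8946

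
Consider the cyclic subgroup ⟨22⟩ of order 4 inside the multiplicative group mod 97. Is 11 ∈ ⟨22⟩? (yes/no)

no

⟨22⟩ has order 4; its elements mod 97 are {1, 22, 75, 96}.
11 is not in this set.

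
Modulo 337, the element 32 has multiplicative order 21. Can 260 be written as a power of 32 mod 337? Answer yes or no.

no

260 ∈ ⟨32⟩ iff 260^21 ≡ 1 (mod 337), since |⟨32⟩| = 21.
260^21 mod 337 = 191.
Since 191 ≠ 1, 260 does not lie in the subgroup.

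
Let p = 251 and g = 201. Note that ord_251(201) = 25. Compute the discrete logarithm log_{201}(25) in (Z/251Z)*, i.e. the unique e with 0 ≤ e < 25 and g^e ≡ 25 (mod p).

Successive powers of 201 modulo 251:
  201^0=1  201^1=201  201^2=241  201^3=249  201^4=100  201^5=20
  201^6=4  201^7=51  201^8=211  201^9=243  201^10=149  201^11=80
  201^12=16  201^13=204  201^14=91  201^15=219  201^16=94  201^17=69
  201^18=64  201^19=63  201^20=113  201^21=123  201^22=125  201^23=25
So 201^23 ≡ 25 (mod 251), giving e = 23.

23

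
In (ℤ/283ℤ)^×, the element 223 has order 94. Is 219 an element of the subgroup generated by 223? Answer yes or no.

219 ∈ ⟨223⟩ iff 219^94 ≡ 1 (mod 283), since |⟨223⟩| = 94.
219^94 mod 283 = 1.
Since 1 = 1, 219 lies in the subgroup.

yes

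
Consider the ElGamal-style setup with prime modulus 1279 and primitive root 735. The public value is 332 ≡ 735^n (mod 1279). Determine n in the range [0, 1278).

Baby-step giant-step with m = ceil(sqrt(1278)) = 36.
Baby table (735^j mod 1279 for j=0..35):
  0:1  1:735  2:487  3:1104  4:554  5:468  6:1208  7:254
  8:1235  9:914  10:315  11:26  12:1204  13:1151  14:566  15:335
  16:657  17:712  18:209  19:135  20:742  21:516  22:676  23:608
  24:509  25:647  26:1036  27:455  28:606  29:318  30:952  31:107
  32:626  33:949  34:460  35:444
Giant step factor: 735^(-36) ≡ 1056 (mod 1279).
Scan 332·1056^i mod 1279 for i = 0, 1, …:
  i=0: 332   i=1: 146   i=2: 696   i=3: 830
  i=4: 365   i=5: 461   i=6: 796   i=7: 273
  i=8: 513   i=9: 711     …   i=21: 195
  i=22: 1
Match at i=22, j=0: n = 22·36 + 0 = 792.

792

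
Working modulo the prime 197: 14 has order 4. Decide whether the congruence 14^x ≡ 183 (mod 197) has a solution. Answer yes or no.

yes

183 ∈ ⟨14⟩ iff 183^4 ≡ 1 (mod 197), since |⟨14⟩| = 4.
183^4 mod 197 = 1.
Since 1 = 1, 183 lies in the subgroup.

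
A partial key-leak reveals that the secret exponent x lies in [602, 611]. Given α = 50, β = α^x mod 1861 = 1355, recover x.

609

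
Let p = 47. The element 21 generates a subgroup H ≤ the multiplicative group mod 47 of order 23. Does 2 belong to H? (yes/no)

yes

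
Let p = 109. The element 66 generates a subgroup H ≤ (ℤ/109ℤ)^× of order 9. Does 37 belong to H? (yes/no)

⟨66⟩ has order 9; its elements mod 109 are {1, 16, 27, 38, 45, 63, 66, 75, 105}.
37 is not in this set.

no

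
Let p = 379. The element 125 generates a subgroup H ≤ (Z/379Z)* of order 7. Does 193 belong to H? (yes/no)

no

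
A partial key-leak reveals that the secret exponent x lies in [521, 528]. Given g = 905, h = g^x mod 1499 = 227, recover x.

528

Compute 905^521 mod 1499 = 473, then multiply by 905 repeatedly:
  905^521=473  905^522=850  905^523=263  905^524=1173  905^525=273
  905^526=1229  905^527=1486  905^528=227
Found 227 at exponent 528.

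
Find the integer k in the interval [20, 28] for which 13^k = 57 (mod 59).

20

Compute 13^20 mod 59 = 57, then multiply by 13 repeatedly:
  13^20=57
Found 57 at exponent 20.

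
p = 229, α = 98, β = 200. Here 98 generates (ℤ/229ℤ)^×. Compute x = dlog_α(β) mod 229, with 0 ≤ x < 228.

Baby-step giant-step with m = ceil(sqrt(228)) = 16.
Baby table (98^j mod 229 for j=0..15):
  0:1  1:98  2:215  3:2  4:196  5:201  6:4  7:163
  8:173  9:8  10:97  11:117  12:16  13:194  14:5  15:32
Giant step factor: 98^(-16) ≡ 193 (mod 229).
Scan 200·193^i mod 229 for i = 0, 1, …:
  i=0: 200   i=1: 128   i=2: 201
Match at i=2, j=5: x = 2·16 + 5 = 37.

37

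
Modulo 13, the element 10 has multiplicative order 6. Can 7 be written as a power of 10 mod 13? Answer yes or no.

no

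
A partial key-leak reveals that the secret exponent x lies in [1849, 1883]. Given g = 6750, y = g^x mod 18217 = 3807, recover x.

Compute 6750^1849 mod 18217 = 10776, then multiply by 6750 repeatedly:
  6750^1849=10776  6750^1850=15736  6750^1851=12890  6750^1852=3108  6750^1853=11233
  6750^1854=3596  6750^1855=7956  6750^1856=17501  6750^1857=12722  6750^1858=16779
  6750^1859=3161  6750^1860=4643  6750^1861=7010  6750^1862=7951  6750^1863=1968
  6750^1864=3807
Found 3807 at exponent 1864.

1864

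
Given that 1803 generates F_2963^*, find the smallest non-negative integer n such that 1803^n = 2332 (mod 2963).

266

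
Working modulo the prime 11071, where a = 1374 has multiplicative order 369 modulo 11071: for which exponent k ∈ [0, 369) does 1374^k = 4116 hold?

86

Baby-step giant-step with m = ceil(sqrt(369)) = 20.
Baby table (1374^j mod 11071 for j=0..19):
  0:1  1:1374  2:5806  3:6324  4:9512  5:5708  6:4524  7:5145
  8:5932  9:2312  10:10382  11:5420  12:7368  13:4738  14:264  15:8464
  16:4986  17:8886  18:9122  19:1256
Giant step factor: 1374^(-20) ≡ 1654 (mod 11071).
Scan 4116·1654^i mod 11071 for i = 0, 1, …:
  i=0: 4116   i=1: 10270   i=2: 3666   i=3: 7727
  i=4: 4524
Match at i=4, j=6: k = 4·20 + 6 = 86.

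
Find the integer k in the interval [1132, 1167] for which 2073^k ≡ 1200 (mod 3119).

Compute 2073^1132 mod 3119 = 1829, then multiply by 2073 repeatedly:
  2073^1132=1829  2073^1133=1932  2073^1134=240  2073^1135=1599  2073^1136=2349
  2073^1137=718  2073^1138=651  2073^1139=2115  2073^1140=2200  2073^1141=622
  2073^1142=1259  2073^1143=2423  2073^1144=1289  2073^1145=2233  2073^1146=413
  2073^1147=1543  2073^1148=1664  2073^1149=2977  2073^1150=1939  2073^1151=2275
  2073^1152=147  2073^1153=2188  2073^1154=698  2073^1155=2857  2073^1156=2699
  2073^1157=2660  2073^1158=2907  2073^1159=303  2073^1160=1200
Found 1200 at exponent 1160.

1160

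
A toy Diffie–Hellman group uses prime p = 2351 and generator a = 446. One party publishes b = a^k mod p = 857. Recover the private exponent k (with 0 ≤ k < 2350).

Baby-step giant-step with m = ceil(sqrt(2350)) = 49.
Baby table (446^j mod 2351 for j=0..48):
  0:1  1:446  2:1432  3:1551  4:552  5:1688  6:528  7:388
  8:1425  9:780  10:2283  11:235  12:1366  13:327  14:80  15:415
  16:1712  17:1828  18:1842  19:1033  20:2273  21:477  22:1152  23:1274
  24:1613  25:2343  26:1134  27:299  28:1698  29:286  30:602  31:478
  32:1598  33:355  34:813  35:544  36:471  37:827  38:2086  39:1711
  40:1382  41:410  42:1833  43:1721  44:1140  45:624  46:886  47:188
  48:1563
Giant step factor: 446^(-49) ≡ 1109 (mod 2351).
Scan 857·1109^i mod 2351 for i = 0, 1, …:
  i=0: 857   i=1: 609   i=2: 644   i=3: 1843
  i=4: 868   i=5: 1053   i=6: 1681   i=7: 2237
  i=8: 528
Match at i=8, j=6: k = 8·49 + 6 = 398.

398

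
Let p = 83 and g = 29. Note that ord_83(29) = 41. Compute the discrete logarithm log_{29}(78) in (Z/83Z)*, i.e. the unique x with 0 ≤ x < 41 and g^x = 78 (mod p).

Baby-step giant-step with m = ceil(sqrt(41)) = 7.
Baby table (29^j mod 83 for j=0..6):
  0:1  1:29  2:11  3:70  4:38  5:23  6:3
Giant step factor: 29^(-7) ≡ 21 (mod 83).
Scan 78·21^i mod 83 for i = 0, 1, …:
  i=0: 78   i=1: 61   i=2: 36   i=3: 9
  i=4: 23
Match at i=4, j=5: x = 4·7 + 5 = 33.

33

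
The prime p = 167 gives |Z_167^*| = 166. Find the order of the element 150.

The order of 150 must divide p − 1 = 166 = 2 · 83.
Divisors: 1, 2, 83, 166.
Check each in increasing order: 150^1 ≡ 150;  150^2 ≡ 122;  150^83 ≡ 1.
Smallest exponent giving 1 is 83.

83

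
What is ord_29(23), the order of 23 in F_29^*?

The order of 23 must divide p − 1 = 28 = 2^2 · 7.
Divisors: 1, 2, 4, 7, 14, 28.
Check each in increasing order: 23^1 ≡ 23;  23^2 ≡ 7;  23^4 ≡ 20;  23^7 ≡ 1.
Smallest exponent giving 1 is 7.

7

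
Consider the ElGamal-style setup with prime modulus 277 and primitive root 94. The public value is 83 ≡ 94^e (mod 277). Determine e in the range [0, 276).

Baby-step giant-step with m = ceil(sqrt(276)) = 17.
Baby table (94^j mod 277 for j=0..16):
  0:1  1:94  2:249  3:138  4:230  5:14  6:208  7:162
  8:270  9:173  10:196  11:142  12:52  13:179  14:206  15:251
  16:49
Giant step factor: 94^(-17) ≡ 199 (mod 277).
Scan 83·199^i mod 277 for i = 0, 1, …:
  i=0: 83   i=1: 174   i=2: 1
Match at i=2, j=0: e = 2·17 + 0 = 34.

34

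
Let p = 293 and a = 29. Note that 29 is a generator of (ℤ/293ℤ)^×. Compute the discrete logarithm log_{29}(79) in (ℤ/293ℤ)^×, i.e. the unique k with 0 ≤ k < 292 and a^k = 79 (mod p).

Baby-step giant-step with m = ceil(sqrt(292)) = 18.
Baby table (29^j mod 293 for j=0..17):
  0:1  1:29  2:255  3:70  4:272  5:270  6:212  7:288
  8:148  9:190  10:236  11:105  12:115  13:112  14:25  15:139
  16:222  17:285
Giant step factor: 29^(-18) ≡ 269 (mod 293).
Scan 79·269^i mod 293 for i = 0, 1, …:
  i=0: 79   i=1: 155   i=2: 89   i=3: 208
  i=4: 282   i=5: 264   i=6: 110   i=7: 290
  i=8: 72   i=9: 30   i=10: 159   i=11: 286
  i=12: 168   i=13: 70
Match at i=13, j=3: k = 13·18 + 3 = 237.

237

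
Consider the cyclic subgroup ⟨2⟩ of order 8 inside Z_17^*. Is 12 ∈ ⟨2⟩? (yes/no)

⟨2⟩ has order 8; its elements mod 17 are {1, 2, 4, 8, 9, 13, 15, 16}.
12 is not in this set.

no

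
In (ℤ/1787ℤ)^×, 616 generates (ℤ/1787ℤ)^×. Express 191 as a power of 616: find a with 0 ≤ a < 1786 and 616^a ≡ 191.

Baby-step giant-step with m = ceil(sqrt(1786)) = 43.
Baby table (616^j mod 1787 for j=0..42):
  0:1  1:616  2:612  3:1722  4:1061  5:1321  6:651  7:728
  8:1698  9:573  10:929  11:424  12:282  13:373  14:1032  15:1327
  16:773  17:826  18:1308  19:1578  20:1707  21:756  22:1076  23:1626
  24:896  25:1540  26:1530  27:731  28:1759  29:622  30:734  31:33
  32:671  33:539  34:1429  35:1060  36:705  37:39  38:793  39:637
  40:1039  41:278  42:1483
Giant step factor: 616^(-43) ≡ 1498 (mod 1787).
Scan 191·1498^i mod 1787 for i = 0, 1, …:
  i=0: 191   i=1: 198   i=2: 1749   i=3: 260
  i=4: 1701   i=5: 1623   i=6: 934   i=7: 1698
Match at i=7, j=8: a = 7·43 + 8 = 309.

309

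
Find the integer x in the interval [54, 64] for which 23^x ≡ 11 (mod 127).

62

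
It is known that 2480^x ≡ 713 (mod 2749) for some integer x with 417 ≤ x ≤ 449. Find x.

435

Compute 2480^417 mod 2749 = 1111, then multiply by 2480 repeatedly:
  2480^417=1111  2480^418=782  2480^419=1315  2480^420=886  2480^421=829
  2480^422=2417  2480^423=1340  2480^424=2408  2480^425=1012  2480^426=2672
  2480^427=1470  2480^428=426  2480^429=864  2480^430=1249  2480^431=2146
  2480^432=16  2480^433=1194  2480^434=447  2480^435=713
Found 713 at exponent 435.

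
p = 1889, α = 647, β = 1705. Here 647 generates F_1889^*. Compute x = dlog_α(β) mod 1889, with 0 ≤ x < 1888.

Baby-step giant-step with m = ceil(sqrt(1888)) = 44.
Baby table (647^j mod 1889 for j=0..43):
  0:1  1:647  2:1140  3:870  4:1857  5:75  6:1300  7:495
  8:1024  9:1378  10:1847  11:1161  12:1234  13:1240  14:1344  15:628
  16:181  17:1878  18:439  19:683  20:1764  21:352  22:1064  23:812
  24:222  25:70  26:1843  27:462  28:452  29:1538  30:1472  31:328
  32:648  33:1787  34:121  35:838  36:43  37:1375  38:1795  39:1519
  40:513  41:1336  42:1119  43:506
Giant step factor: 647^(-44) ≡ 1311 (mod 1889).
Scan 1705·1311^i mod 1889 for i = 0, 1, …:
  i=0: 1705   i=1: 568   i=2: 382   i=3: 217
  i=4: 1137   i=5: 186   i=6: 165   i=7: 969
  i=8: 951   i=9: 21     …   i=33: 1021
  i=34: 1119
Match at i=34, j=42: x = 34·44 + 42 = 1538.

1538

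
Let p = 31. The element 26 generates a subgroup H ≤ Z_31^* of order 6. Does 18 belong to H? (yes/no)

no

18 ∈ ⟨26⟩ iff 18^6 ≡ 1 (mod 31), since |⟨26⟩| = 6.
18^6 mod 31 = 16.
Since 16 ≠ 1, 18 does not lie in the subgroup.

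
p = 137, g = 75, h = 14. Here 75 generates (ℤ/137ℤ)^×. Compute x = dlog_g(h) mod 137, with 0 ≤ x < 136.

76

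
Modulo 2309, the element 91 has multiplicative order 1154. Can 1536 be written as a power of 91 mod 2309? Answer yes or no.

1536 ∈ ⟨91⟩ iff 1536^1154 ≡ 1 (mod 2309), since |⟨91⟩| = 1154.
1536^1154 mod 2309 = 1.
Since 1 = 1, 1536 lies in the subgroup.

yes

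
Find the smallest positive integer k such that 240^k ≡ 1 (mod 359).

179

The order of 240 must divide p − 1 = 358 = 2 · 179.
Divisors: 1, 2, 179, 358.
Check each in increasing order: 240^1 ≡ 240;  240^2 ≡ 160;  240^179 ≡ 1.
Smallest exponent giving 1 is 179.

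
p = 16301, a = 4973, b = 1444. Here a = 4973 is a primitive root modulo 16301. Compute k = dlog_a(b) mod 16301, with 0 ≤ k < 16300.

5816

Baby-step giant-step with m = ceil(sqrt(16300)) = 128.
Baby table (4973^j mod 16301 for j=0..127):
  0:1  1:4973  2:2112  3:5132  4:10371  5:14920  6:11309  7:1207
  8:3643  9:6228  10:16245  11:14930  12:12136  13:6026  14:6060  15:12132
  16:2435  17:13913  18:7905  19:9854  20:3136  21:11572  22:5026  23:4865
  24:2961  25:5250  26:10349  27:3320  28:13748  29:2410  30:3695  31:4008
  32:11962  33:4677  34:13495  35:15719  36:7292  37:9692  38:12560  39:11749
  40:4993  41:3766  42:14770  43:15205  44:10427  45:16291  46:15474  47:11482
  48:13884  49:10397  50:13810  51:1017  52:4231  53:12473  54:2924  55:560
  56:13710  57:9048  58:4944  59:4604  60:9088  61:8252  62:7579  63:2455
  64:15567  65:1242  66:14688  67:14944  68:253  69:2992  70:12704  71:10617
  72:15703  73:9229  74:8502  75:11953  76:8823  77:10788  78:2133  79:11759
  80:5820  81:8585  82:886  83:4808  84:12918  85:15274  86:11243  87:15310
  88:10960  89:9837  90:100  91:8270  92:15588  93:7869  94:10137  95:8609
  96:6131  97:6593  98:5678  99:3362  100:10701  101:9609  102:7326  103:15764
  104:2863  105:6926  106:15286  107:5715  108:8052  109:7340  110:3881  111:16130
  112:13570  113:13771  114:2682  115:3368  116:7937  117:5980  118:5516  119:12786
  120:10878  121:9576  122:6227  123:11272  124:12818  125:7004  126:11956  127:7441
Giant step factor: 4973^(-128) ≡ 1743 (mod 16301).
Scan 1444·1743^i mod 16301 for i = 0, 1, …:
  i=0: 1444   i=1: 6538   i=2: 1335   i=3: 12163
  i=4: 8809   i=5: 14846   i=6: 6891   i=7: 13477
  i=8: 670   i=9: 10439     …   i=44: 3038
  i=45: 13710
Match at i=45, j=56: k = 45·128 + 56 = 5816.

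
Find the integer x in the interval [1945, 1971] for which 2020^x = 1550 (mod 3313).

1971

Compute 2020^1945 mod 3313 = 2874, then multiply by 2020 repeatedly:
  2020^1945=2874  2020^1946=1104  2020^1947=431  2020^1948=2614  2020^1949=2671
  2020^1950=1856  2020^1951=2117  2020^1952=2570  2020^1953=3242  2020^1954=2352
  2020^1955=198  2020^1956=2400  2020^1957=1081  2020^1958=353  2020^1959=765
  2020^1960=1442  2020^1961=713  2020^1962=2418  2020^1963=998  2020^1964=1656
  2020^1965=2303  2020^1966=608  2020^1967=2350  2020^1968=2784  2020^1969=1519
  2020^1970=542  2020^1971=1550
Found 1550 at exponent 1971.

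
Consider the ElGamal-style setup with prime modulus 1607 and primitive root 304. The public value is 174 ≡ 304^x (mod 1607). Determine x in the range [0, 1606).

Baby-step giant-step with m = ceil(sqrt(1606)) = 41.
Baby table (304^j mod 1607 for j=0..40):
  0:1  1:304  2:817  3:890  4:584  5:766  6:1456  7:699
  8:372  9:598  10:201  11:38  12:303  13:513  14:73  15:1301
  16:182  17:690  18:850  19:1280  20:226  21:1210  22:1444  23:265
  24:210  25:1167  26:1228  27:488  28:508  29:160  30:430  31:553
  32:984  33:234  34:428  35:1552  36:957  37:61  38:867  39:20
  40:1259
Giant step factor: 304^(-41) ≡ 1113 (mod 1607).
Scan 174·1113^i mod 1607 for i = 0, 1, …:
  i=0: 174   i=1: 822   i=2: 503   i=3: 603
  i=4: 1020   i=5: 718   i=6: 455   i=7: 210
Match at i=7, j=24: x = 7·41 + 24 = 311.

311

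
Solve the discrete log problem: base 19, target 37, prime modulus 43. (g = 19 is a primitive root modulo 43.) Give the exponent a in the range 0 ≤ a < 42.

7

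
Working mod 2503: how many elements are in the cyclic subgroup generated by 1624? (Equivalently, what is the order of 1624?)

2502

The order of 1624 must divide p − 1 = 2502 = 2 · 3^2 · 139.
Divisors: 1, 2, 3, 6, 9, 18, 139, 278, 417, 834, 1251, 2502.
Check each in increasing order: 1624^1 ≡ 1624;  1624^2 ≡ 1717;  1624^3 ≡ 66;  1624^6 ≡ 1853;  1624^9 ≡ 2154;  1624^18 ≡ 1657;  1624^139 ≡ 320;  1624^278 ≡ 2280;  1624^417 ≡ 1227;  1624^834 ≡ 1226;  1624^1251 ≡ 2502;  1624^2502 ≡ 1.
Smallest exponent giving 1 is 2502.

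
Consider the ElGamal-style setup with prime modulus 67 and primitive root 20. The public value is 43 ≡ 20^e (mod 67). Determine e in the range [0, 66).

51

Baby-step giant-step with m = ceil(sqrt(66)) = 9.
Baby table (20^j mod 67 for j=0..8):
  0:1  1:20  2:65  3:27  4:4  5:13  6:59  7:41
  8:16
Giant step factor: 20^(-9) ≡ 58 (mod 67).
Scan 43·58^i mod 67 for i = 0, 1, …:
  i=0: 43   i=1: 15   i=2: 66   i=3: 9
  i=4: 53   i=5: 59
Match at i=5, j=6: e = 5·9 + 6 = 51.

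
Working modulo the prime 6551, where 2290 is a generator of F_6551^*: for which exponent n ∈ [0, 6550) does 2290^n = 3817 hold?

5318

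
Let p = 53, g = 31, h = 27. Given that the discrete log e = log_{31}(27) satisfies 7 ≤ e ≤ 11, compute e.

Compute 31^7 mod 53 = 33, then multiply by 31 repeatedly:
  31^7=33  31^8=16  31^9=19  31^10=6  31^11=27
Found 27 at exponent 11.

11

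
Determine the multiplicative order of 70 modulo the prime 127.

The order of 70 must divide p − 1 = 126 = 2 · 3^2 · 7.
Divisors: 1, 2, 3, 6, 7, 9, 14, 18, 21, 42, 63, 126.
Check each in increasing order: 70^1 ≡ 70;  70^2 ≡ 74;  70^3 ≡ 100;  70^6 ≡ 94;  70^7 ≡ 103;  70^9 ≡ 2;  70^14 ≡ 68;  70^18 ≡ 4;  70^21 ≡ 19;  70^42 ≡ 107;  70^63 ≡ 1.
Smallest exponent giving 1 is 63.

63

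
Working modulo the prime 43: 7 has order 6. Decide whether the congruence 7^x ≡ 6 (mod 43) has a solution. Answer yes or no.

yes

6 ∈ ⟨7⟩ iff 6^6 ≡ 1 (mod 43), since |⟨7⟩| = 6.
6^6 mod 43 = 1.
Since 1 = 1, 6 lies in the subgroup.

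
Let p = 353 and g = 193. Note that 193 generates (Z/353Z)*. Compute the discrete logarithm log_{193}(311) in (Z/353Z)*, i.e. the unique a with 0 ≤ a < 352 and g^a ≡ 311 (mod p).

88

Baby-step giant-step with m = ceil(sqrt(352)) = 19.
Baby table (193^j mod 353 for j=0..18):
  0:1  1:193  2:184  3:212  4:321  5:178  6:113  7:276
  8:318  9:305  10:267  11:346  12:61  13:124  14:281  15:224
  16:166  17:268  18:186
Giant step factor: 193^(-19) ≡ 134 (mod 353).
Scan 311·134^i mod 353 for i = 0, 1, …:
  i=0: 311   i=1: 20   i=2: 209   i=3: 119
  i=4: 61
Match at i=4, j=12: a = 4·19 + 12 = 88.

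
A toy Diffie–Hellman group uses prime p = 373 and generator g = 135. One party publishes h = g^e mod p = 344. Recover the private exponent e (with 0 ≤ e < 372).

362

Baby-step giant-step with m = ceil(sqrt(372)) = 20.
Baby table (135^j mod 373 for j=0..19):
  0:1  1:135  2:321  3:67  4:93  5:246  6:13  7:263
  8:70  9:125  10:90  11:214  12:169  13:62  14:164  15:133
  16:51  17:171  18:332  19:60
Giant step factor: 135^(-20) ≡ 95 (mod 373).
Scan 344·95^i mod 373 for i = 0, 1, …:
  i=0: 344   i=1: 229   i=2: 121   i=3: 305
  i=4: 254   i=5: 258   i=6: 265   i=7: 184
  i=8: 322   i=9: 4     …   i=17: 290
  i=18: 321
Match at i=18, j=2: e = 18·20 + 2 = 362.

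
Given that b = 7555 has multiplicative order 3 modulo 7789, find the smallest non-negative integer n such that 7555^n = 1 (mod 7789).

0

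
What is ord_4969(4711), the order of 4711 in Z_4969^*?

2484

The order of 4711 must divide p − 1 = 4968 = 2^3 · 3^3 · 23.
Divisors: 1, 2, 3, 4, 6, 8, 9, 12, 18, 23, 24, 27, 36, 46, 54, 69, 72, 92, 108, 138, 184, 207, 216, 276, 414, 552, 621, 828, 1242, 1656, 2484, 4968.
Check each in increasing order: 4711^1 ≡ 4711;  4711^2 ≡ 1967;  4711^3 ≡ 4321;  4711^4 ≡ 3207;  4711^6 ≡ 2508;  4711^8 ≡ 3988;  4711^9 ≡ 4648;  4711^12 ≡ 4279;  4711^18 ≡ 3661;  4711^23 ≡ 3817;  4711^24 ≡ 4045;  4711^27 ≡ 2472;  4711^36 ≡ 1528;  4711^46 ≡ 381;  4711^54 ≡ 3883;  4711^69 ≡ 3329;  4711^72 ≡ 4323;  4711^92 ≡ 1060;  4711^108 ≡ 1743;  4711^138 ≡ 1371;  4711^184 ≡ 606;  4711^207 ≡ 2517;  4711^216 ≡ 1990;  4711^276 ≡ 1359;  4711^414 ≡ 4783;  4711^552 ≡ 3382;  4711^621 ≡ 3893;  4711^828 ≡ 4782;  4711^1242 ≡ 4968;  4711^1656 ≡ 186;  4711^2484 ≡ 1.
Smallest exponent giving 1 is 2484.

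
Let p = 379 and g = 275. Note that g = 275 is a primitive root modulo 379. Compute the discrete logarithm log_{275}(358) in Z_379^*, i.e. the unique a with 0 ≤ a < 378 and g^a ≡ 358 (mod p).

355

Baby-step giant-step with m = ceil(sqrt(378)) = 20.
Baby table (275^j mod 379 for j=0..19):
  0:1  1:275  2:204  3:8  4:305  5:116  6:64  7:166
  8:170  9:133  10:191  11:223  12:306  13:12  14:268  15:174
  16:96  17:249  18:255  19:10
Giant step factor: 275^(-20) ≡ 211 (mod 379).
Scan 358·211^i mod 379 for i = 0, 1, …:
  i=0: 358   i=1: 117   i=2: 52   i=3: 360
  i=4: 160   i=5: 29   i=6: 55   i=7: 235
  i=8: 315   i=9: 140     …   i=16: 202
  i=17: 174
Match at i=17, j=15: a = 17·20 + 15 = 355.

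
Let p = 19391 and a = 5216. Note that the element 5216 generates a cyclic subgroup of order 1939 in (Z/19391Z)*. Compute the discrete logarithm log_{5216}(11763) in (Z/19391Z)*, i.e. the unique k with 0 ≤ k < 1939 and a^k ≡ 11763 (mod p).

Baby-step giant-step with m = ceil(sqrt(1939)) = 45.
Baby table (5216^j mod 19391 for j=0..44):
  0:1  1:5216  2:1083  3:6147  4:9429  5:6088  6:11941  7:364
  8:17697  9:6392  10:7543  11:19340  12:5458  13:2940  14:16150  15:3896
  16:19159  17:11521  18:827  19:8830  20:3655  21:3127  22:2601  23:12507
  24:5188  25:10163  26:14605  27:11832  28:13550  29:15996  30:15054  31:7505
  32:15042  33:3086  34:2046  35:6886  36:5244  37:11394  38:17080  39:7026
  40:18017  41:7886  42:5065  43:8498  44:17133
Giant step factor: 5216^(-45) ≡ 467 (mod 19391).
Scan 11763·467^i mod 19391 for i = 0, 1, …:
  i=0: 11763   i=1: 5668   i=2: 9780   i=3: 10375
  i=4: 16766   i=5: 15149   i=6: 16259   i=7: 11072
  i=8: 12618   i=9: 17133
Match at i=9, j=44: k = 9·45 + 44 = 449.

449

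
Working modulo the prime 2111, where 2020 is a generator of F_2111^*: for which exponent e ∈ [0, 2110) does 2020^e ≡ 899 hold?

670

Baby-step giant-step with m = ceil(sqrt(2110)) = 46.
Baby table (2020^j mod 2111 for j=0..45):
  0:1  1:2020  2:1948  3:56  4:1237  5:1427  6:1025  7:1720
  8:1805  9:403  10:1325  11:1863  12:1458  13:315  14:889  15:1430
  16:752  17:1231  18:1973  19:2003  20:1384  21:716  22:285  23:1508
  24:2098  25:1183  26:8  27:1383  28:807  29:448  30:1452  31:861
  32:1867  33:1094  34:1774  35:1113  36:45  37:127  38:1109  39:409
  40:779  41:885  42:1794  43:1404  44:1007  45:1247
Giant step factor: 2020^(-46) ≡ 49 (mod 2111).
Scan 899·49^i mod 2111 for i = 0, 1, …:
  i=0: 899   i=1: 1831   i=2: 1057   i=3: 1129
  i=4: 435   i=5: 205   i=6: 1601   i=7: 342
  i=8: 1981   i=9: 2074     …   i=13: 2025
  i=14: 8
Match at i=14, j=26: e = 14·46 + 26 = 670.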